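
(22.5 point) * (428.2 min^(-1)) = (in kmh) 0.2039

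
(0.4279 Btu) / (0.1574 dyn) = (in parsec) 9.295e-09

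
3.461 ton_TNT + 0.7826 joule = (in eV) 9.038e+28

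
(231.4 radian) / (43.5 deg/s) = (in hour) 0.08466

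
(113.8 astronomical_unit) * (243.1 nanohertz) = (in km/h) 1.49e+07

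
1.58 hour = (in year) 0.0001804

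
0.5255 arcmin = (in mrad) 0.1529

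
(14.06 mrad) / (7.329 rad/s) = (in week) 3.172e-09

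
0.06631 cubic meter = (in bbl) 0.4171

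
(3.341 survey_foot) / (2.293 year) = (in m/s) 1.408e-08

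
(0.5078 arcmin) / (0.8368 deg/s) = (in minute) 0.0001686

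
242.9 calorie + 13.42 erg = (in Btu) 0.9633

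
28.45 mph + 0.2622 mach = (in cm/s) 1.02e+04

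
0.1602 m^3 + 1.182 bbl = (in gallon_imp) 76.58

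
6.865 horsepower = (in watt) 5119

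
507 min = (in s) 3.042e+04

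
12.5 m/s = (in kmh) 45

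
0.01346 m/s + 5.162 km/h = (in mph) 3.238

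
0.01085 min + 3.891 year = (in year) 3.891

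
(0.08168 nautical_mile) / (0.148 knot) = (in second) 1987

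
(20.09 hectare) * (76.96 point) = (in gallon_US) 1.441e+06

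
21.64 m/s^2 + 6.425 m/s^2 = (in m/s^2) 28.07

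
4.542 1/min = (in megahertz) 7.57e-08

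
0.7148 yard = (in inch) 25.73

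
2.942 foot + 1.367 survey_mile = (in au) 1.471e-08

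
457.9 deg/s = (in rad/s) 7.992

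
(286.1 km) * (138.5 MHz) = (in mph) 8.864e+13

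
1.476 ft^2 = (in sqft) 1.476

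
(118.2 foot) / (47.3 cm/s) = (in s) 76.17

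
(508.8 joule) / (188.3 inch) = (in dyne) 1.064e+07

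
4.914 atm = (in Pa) 4.979e+05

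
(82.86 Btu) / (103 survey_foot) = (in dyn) 2.785e+08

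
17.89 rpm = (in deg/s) 107.3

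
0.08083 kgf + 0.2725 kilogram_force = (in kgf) 0.3533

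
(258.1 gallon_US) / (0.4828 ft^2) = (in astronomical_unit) 1.456e-10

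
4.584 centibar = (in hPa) 45.84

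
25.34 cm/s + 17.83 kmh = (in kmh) 18.74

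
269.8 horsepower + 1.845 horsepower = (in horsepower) 271.6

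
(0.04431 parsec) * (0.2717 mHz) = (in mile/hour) 8.31e+11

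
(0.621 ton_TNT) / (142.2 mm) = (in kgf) 1.863e+09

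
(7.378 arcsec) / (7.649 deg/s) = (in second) 0.0002679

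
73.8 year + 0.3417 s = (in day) 2.694e+04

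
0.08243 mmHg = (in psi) 0.001594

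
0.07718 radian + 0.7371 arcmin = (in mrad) 77.39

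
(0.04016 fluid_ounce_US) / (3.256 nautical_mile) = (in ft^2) 2.12e-09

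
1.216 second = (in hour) 0.0003378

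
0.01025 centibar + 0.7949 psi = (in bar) 0.05491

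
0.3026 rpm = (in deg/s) 1.816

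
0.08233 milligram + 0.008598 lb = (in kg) 0.0039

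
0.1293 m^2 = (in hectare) 1.293e-05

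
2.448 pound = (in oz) 39.17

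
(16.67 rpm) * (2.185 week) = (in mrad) 2.307e+09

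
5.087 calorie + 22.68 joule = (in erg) 4.396e+08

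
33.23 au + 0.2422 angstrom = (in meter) 4.971e+12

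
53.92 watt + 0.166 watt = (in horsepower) 0.07253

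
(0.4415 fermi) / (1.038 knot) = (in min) 1.378e-17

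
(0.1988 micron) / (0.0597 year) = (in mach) 3.101e-16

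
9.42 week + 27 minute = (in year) 0.1807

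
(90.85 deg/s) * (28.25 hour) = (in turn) 2.567e+04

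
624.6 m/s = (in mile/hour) 1397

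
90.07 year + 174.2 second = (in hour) 7.89e+05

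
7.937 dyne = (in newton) 7.937e-05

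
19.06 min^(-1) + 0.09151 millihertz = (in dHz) 3.178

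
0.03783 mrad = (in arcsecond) 7.803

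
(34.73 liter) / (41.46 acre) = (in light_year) 2.188e-23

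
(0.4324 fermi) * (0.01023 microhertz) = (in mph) 9.895e-24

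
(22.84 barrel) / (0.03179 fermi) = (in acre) 2.823e+13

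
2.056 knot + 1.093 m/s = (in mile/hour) 4.811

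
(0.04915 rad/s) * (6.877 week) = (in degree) 1.171e+07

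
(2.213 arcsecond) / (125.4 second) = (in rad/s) 8.556e-08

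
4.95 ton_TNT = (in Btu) 1.963e+07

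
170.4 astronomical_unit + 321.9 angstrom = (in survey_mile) 1.584e+10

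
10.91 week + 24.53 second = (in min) 1.1e+05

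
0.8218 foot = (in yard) 0.2739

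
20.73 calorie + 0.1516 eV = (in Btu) 0.08221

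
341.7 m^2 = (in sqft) 3678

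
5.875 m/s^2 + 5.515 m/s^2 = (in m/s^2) 11.39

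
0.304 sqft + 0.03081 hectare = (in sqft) 3317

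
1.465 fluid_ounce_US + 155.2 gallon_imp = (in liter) 705.6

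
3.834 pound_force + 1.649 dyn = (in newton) 17.05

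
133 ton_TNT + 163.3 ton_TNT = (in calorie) 2.963e+11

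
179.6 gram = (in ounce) 6.335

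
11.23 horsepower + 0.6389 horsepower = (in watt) 8851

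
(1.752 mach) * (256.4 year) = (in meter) 4.824e+12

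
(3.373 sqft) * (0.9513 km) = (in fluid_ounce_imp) 1.049e+07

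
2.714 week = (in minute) 2.736e+04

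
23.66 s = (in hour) 0.006572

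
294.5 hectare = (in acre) 727.7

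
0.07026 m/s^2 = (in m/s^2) 0.07026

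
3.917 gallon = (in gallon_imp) 3.262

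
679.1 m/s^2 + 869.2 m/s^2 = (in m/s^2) 1548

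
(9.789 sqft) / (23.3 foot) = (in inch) 5.042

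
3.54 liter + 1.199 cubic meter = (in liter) 1203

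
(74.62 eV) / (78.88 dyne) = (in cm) 1.516e-12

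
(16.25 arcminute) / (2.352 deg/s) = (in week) 1.904e-07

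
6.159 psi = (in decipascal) 4.246e+05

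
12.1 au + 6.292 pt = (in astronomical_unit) 12.1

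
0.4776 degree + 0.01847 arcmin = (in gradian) 0.531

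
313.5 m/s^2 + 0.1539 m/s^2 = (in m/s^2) 313.7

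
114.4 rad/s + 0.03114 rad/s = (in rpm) 1093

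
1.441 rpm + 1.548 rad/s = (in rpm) 16.22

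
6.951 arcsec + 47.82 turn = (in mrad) 3.005e+05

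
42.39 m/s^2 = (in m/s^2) 42.39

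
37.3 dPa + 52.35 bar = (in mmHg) 3.927e+04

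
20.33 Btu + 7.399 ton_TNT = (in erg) 3.096e+17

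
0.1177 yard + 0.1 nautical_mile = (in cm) 1.853e+04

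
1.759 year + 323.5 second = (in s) 5.547e+07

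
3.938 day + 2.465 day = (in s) 5.532e+05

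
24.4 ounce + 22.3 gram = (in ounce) 25.19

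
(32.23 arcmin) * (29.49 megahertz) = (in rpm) 2.64e+06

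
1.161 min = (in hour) 0.01935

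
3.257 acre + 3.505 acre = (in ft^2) 2.946e+05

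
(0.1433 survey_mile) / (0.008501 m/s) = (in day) 0.314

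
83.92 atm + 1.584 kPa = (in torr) 6.379e+04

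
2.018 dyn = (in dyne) 2.018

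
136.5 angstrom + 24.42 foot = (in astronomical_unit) 4.975e-11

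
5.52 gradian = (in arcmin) 298.1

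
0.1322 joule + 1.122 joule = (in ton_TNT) 2.998e-10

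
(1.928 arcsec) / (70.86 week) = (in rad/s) 2.181e-13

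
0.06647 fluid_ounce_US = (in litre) 0.001966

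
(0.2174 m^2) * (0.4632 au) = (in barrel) 9.475e+10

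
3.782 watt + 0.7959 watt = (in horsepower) 0.006139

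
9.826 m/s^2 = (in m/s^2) 9.826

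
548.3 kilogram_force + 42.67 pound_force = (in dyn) 5.567e+08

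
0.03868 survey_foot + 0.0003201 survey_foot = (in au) 7.946e-14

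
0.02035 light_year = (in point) 5.457e+17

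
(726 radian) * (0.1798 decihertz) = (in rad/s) 13.05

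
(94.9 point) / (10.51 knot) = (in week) 1.024e-08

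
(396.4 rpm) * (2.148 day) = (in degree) 4.414e+08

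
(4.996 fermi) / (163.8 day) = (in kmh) 1.271e-21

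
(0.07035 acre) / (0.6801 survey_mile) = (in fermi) 2.601e+14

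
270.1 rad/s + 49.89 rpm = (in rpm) 2629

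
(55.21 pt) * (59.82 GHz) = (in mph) 2.606e+09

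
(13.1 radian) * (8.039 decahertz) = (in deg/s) 6.034e+04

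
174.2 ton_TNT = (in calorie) 1.742e+11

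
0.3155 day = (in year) 0.0008644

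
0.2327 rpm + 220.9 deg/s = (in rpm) 37.05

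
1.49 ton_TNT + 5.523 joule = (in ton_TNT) 1.49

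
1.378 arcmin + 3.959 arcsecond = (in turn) 6.685e-05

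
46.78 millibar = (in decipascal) 4.678e+04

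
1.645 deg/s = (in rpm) 0.2742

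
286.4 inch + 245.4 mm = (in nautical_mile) 0.00406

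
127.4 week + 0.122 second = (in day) 891.8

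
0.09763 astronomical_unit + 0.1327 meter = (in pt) 4.14e+13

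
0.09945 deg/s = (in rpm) 0.01657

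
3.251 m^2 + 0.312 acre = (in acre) 0.3128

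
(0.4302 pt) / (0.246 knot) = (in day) 1.388e-08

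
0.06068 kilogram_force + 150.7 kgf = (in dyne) 1.478e+08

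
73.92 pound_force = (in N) 328.8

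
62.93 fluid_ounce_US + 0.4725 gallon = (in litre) 3.65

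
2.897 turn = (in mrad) 1.82e+04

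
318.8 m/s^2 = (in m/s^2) 318.8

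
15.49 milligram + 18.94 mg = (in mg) 34.43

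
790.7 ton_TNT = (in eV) 2.065e+31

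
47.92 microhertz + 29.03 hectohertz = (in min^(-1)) 1.742e+05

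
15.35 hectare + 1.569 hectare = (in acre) 41.81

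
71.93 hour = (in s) 2.589e+05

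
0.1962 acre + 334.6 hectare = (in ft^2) 3.602e+07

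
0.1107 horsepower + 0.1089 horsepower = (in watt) 163.8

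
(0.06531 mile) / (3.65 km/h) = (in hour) 0.0288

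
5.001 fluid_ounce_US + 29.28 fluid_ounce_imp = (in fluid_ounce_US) 33.13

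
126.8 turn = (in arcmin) 2.739e+06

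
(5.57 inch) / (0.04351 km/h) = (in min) 0.1951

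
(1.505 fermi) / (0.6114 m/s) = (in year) 7.806e-23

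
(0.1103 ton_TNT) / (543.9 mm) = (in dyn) 8.485e+13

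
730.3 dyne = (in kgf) 0.0007447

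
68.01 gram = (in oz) 2.399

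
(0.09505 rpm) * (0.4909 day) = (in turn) 67.19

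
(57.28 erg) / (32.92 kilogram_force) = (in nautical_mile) 9.58e-12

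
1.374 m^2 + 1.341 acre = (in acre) 1.341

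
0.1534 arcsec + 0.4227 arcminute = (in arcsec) 25.52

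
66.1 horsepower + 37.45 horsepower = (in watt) 7.722e+04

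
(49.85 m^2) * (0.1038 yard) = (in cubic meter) 4.731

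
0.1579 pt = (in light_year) 5.888e-21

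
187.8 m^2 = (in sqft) 2021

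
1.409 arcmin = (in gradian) 0.02609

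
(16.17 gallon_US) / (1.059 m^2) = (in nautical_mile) 3.121e-05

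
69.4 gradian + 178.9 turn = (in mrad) 1.125e+06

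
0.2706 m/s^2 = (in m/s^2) 0.2706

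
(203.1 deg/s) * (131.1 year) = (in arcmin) 5.038e+13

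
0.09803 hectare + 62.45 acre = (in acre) 62.69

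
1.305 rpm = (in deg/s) 7.83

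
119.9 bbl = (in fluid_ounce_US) 6.446e+05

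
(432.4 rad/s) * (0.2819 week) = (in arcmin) 2.534e+11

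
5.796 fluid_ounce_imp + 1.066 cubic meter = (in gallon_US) 281.7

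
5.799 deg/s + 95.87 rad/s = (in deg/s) 5499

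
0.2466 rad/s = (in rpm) 2.355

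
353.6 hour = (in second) 1.273e+06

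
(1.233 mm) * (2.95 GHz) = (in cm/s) 3.637e+08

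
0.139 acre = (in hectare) 0.05625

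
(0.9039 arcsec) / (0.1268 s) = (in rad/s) 3.456e-05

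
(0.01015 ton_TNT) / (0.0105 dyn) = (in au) 2704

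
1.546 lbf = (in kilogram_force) 0.7013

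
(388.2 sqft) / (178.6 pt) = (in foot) 1878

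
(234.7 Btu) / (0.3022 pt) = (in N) 2.323e+09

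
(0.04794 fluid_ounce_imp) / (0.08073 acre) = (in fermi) 4.169e+06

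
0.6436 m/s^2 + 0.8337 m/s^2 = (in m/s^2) 1.477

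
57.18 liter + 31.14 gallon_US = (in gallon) 46.25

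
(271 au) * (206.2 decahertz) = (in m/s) 8.36e+16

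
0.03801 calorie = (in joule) 0.159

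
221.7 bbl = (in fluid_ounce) 1.192e+06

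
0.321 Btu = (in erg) 3.387e+09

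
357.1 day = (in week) 51.01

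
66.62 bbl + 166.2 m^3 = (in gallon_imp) 3.889e+04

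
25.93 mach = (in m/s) 8829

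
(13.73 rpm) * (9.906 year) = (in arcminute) 1.544e+12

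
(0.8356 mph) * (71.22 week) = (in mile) 9998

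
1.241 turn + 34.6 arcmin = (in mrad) 7807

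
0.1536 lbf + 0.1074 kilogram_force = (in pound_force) 0.3904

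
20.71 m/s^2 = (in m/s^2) 20.71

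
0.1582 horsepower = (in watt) 118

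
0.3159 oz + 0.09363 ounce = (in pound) 0.0256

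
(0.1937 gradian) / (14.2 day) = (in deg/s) 1.421e-07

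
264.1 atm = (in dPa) 2.676e+08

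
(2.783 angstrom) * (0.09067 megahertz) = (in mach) 7.411e-08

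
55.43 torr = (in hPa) 73.9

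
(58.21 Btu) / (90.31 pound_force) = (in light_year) 1.616e-14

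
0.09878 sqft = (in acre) 2.268e-06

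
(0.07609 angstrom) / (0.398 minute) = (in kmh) 1.147e-12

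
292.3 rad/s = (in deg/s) 1.675e+04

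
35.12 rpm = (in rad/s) 3.678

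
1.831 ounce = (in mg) 5.191e+04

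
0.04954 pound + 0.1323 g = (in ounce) 0.7973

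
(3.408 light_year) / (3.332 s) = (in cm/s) 9.677e+17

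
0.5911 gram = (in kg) 0.0005911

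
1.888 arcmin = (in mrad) 0.5492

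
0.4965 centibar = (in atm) 0.0049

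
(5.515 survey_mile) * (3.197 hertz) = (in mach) 83.33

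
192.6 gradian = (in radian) 3.025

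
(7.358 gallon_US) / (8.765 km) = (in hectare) 3.178e-10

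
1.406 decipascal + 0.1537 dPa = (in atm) 1.539e-06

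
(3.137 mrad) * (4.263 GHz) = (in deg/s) 7.662e+08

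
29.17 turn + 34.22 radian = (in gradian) 1.385e+04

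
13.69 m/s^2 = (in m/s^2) 13.69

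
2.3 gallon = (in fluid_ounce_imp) 306.4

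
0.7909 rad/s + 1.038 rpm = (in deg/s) 51.54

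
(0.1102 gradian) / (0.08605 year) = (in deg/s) 3.655e-08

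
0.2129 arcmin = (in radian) 6.193e-05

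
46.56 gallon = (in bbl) 1.109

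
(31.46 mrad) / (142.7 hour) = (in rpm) 5.848e-07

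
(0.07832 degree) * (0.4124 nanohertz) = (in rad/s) 5.637e-13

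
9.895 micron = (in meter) 9.895e-06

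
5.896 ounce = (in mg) 1.671e+05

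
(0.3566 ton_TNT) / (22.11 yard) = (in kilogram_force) 7.525e+06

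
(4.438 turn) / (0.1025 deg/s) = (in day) 0.1804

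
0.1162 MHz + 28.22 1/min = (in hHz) 1162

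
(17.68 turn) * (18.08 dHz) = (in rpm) 1918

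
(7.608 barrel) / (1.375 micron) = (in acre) 217.4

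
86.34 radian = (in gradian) 5497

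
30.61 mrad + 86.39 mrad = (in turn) 0.01862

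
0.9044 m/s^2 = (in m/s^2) 0.9044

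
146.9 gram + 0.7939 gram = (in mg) 1.477e+05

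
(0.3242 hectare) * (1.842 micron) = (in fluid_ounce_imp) 210.2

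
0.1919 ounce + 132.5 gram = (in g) 137.9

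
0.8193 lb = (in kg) 0.3716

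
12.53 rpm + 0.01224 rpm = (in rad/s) 1.313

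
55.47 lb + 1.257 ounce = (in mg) 2.52e+07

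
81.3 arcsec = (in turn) 6.273e-05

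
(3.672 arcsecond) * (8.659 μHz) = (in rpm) 1.472e-09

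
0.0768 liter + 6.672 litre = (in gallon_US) 1.783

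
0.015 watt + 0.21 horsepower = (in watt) 156.6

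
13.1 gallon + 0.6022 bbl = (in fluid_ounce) 4914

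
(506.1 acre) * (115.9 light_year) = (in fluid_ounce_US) 7.594e+28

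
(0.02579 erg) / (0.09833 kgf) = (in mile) 1.662e-12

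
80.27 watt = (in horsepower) 0.1076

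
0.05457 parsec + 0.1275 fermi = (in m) 1.684e+15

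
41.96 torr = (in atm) 0.05521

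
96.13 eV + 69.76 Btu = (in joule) 7.36e+04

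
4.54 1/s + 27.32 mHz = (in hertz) 4.567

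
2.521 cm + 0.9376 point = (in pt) 72.4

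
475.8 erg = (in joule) 4.758e-05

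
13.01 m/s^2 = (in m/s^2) 13.01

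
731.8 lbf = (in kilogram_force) 331.9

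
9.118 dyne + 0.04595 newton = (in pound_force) 0.01035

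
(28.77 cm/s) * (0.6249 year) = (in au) 3.79e-05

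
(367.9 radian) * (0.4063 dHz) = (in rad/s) 14.95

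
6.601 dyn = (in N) 6.601e-05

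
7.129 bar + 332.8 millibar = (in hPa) 7462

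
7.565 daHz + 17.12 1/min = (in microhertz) 7.594e+07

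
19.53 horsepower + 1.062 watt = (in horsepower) 19.53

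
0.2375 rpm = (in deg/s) 1.425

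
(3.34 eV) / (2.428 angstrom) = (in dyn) 0.0002204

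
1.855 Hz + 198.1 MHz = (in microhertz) 1.981e+14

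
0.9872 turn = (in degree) 355.4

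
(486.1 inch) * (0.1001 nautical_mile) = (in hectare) 0.2289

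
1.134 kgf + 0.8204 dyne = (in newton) 11.12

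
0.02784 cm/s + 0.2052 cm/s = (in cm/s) 0.233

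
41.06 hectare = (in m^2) 4.106e+05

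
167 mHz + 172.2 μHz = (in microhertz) 1.672e+05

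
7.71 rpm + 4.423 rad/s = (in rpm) 49.95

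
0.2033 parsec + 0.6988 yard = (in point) 1.778e+19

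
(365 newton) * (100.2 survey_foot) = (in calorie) 2664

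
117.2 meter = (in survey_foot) 384.5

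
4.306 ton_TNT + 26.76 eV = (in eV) 1.124e+29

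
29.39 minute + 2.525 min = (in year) 6.072e-05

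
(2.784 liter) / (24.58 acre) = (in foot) 9.182e-08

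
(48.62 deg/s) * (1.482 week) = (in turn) 1.211e+05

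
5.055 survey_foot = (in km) 0.001541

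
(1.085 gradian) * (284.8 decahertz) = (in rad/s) 48.54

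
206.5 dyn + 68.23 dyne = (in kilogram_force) 0.0002801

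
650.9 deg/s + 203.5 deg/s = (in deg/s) 854.4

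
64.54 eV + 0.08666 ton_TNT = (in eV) 2.263e+27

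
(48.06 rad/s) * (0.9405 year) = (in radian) 1.425e+09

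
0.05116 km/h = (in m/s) 0.01421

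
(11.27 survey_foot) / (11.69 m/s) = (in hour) 8.162e-05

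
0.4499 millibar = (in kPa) 0.04499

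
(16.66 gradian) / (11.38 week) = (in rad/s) 3.802e-08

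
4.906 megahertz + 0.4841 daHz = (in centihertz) 4.906e+08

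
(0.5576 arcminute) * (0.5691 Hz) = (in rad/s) 9.231e-05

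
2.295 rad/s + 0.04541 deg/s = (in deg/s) 131.5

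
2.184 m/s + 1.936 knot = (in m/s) 3.18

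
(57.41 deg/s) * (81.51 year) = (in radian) 2.576e+09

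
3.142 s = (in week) 5.195e-06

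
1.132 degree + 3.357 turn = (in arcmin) 7.258e+04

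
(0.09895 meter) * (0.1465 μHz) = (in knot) 2.818e-08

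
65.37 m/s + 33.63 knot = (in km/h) 297.6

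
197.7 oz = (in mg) 5.605e+06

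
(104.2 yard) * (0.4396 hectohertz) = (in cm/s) 4.189e+05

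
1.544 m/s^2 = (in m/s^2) 1.544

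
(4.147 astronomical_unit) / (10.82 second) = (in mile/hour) 1.283e+11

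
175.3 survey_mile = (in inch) 1.111e+07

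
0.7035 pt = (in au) 1.659e-15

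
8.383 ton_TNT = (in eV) 2.189e+29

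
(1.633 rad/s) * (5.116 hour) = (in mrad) 3.008e+07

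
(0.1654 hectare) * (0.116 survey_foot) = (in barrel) 367.8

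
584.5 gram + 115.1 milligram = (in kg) 0.5846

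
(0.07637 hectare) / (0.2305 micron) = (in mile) 2.059e+06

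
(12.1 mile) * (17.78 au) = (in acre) 1.28e+13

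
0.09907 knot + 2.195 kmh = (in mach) 0.00194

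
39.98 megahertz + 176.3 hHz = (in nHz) 4e+16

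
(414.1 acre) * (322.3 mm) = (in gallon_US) 1.427e+08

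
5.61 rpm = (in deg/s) 33.66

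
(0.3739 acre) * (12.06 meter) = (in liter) 1.825e+07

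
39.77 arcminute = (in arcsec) 2386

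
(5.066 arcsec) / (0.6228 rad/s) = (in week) 6.52e-11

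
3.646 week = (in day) 25.52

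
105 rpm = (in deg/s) 630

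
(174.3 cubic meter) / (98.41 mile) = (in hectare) 1.101e-07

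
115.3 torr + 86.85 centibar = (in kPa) 102.2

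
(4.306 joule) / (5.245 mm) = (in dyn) 8.21e+07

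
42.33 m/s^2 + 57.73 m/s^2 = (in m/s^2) 100.1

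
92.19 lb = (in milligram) 4.182e+07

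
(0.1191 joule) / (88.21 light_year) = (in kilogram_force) 1.455e-20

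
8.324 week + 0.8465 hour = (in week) 8.329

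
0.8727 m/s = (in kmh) 3.142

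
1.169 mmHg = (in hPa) 1.559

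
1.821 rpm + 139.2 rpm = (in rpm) 141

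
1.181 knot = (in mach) 0.001784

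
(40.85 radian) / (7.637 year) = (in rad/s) 1.696e-07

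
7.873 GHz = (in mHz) 7.873e+12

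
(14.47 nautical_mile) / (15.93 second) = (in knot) 3270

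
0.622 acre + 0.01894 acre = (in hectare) 0.2594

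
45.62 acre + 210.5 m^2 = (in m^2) 1.848e+05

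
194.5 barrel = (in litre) 3.092e+04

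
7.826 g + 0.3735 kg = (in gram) 381.3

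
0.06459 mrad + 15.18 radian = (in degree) 869.8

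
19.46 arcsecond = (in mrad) 0.09434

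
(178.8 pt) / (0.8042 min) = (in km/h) 0.004706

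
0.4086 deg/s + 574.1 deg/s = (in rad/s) 10.03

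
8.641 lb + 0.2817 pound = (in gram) 4047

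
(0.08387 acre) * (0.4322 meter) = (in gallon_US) 3.875e+04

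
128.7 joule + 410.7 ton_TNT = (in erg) 1.718e+19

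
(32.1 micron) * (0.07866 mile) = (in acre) 1.004e-06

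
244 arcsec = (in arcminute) 4.067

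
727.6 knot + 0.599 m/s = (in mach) 1.101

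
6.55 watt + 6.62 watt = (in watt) 13.17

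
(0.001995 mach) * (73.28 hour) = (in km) 179.2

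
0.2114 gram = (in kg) 0.0002114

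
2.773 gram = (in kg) 0.002773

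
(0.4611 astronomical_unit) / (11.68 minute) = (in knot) 1.913e+08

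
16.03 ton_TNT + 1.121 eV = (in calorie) 1.603e+10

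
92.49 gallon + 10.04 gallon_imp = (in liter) 395.8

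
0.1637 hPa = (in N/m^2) 16.37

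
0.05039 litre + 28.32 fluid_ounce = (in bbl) 0.005585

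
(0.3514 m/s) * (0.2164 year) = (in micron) 2.398e+12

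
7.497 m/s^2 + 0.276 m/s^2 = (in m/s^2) 7.773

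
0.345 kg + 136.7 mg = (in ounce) 12.17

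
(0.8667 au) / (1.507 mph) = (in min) 3.208e+09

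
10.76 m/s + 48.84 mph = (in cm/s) 3259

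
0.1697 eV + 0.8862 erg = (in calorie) 2.118e-08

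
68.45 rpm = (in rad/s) 7.168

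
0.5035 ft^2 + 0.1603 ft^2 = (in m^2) 0.06167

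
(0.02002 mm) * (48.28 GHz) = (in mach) 2839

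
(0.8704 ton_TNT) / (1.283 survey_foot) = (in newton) 9.313e+09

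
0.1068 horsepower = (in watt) 79.64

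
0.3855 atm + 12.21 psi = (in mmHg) 924.4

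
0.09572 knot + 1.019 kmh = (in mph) 0.7433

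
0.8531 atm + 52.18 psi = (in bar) 4.462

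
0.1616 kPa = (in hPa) 1.616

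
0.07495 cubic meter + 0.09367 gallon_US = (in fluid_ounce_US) 2546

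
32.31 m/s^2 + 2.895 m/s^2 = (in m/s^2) 35.21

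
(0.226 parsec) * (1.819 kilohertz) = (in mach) 3.725e+16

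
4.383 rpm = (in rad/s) 0.459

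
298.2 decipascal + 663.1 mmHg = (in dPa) 8.844e+05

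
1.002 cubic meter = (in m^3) 1.002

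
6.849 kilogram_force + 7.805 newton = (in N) 74.97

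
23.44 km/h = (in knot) 12.66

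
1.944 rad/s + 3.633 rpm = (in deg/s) 133.2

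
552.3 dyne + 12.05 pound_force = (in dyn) 5.361e+06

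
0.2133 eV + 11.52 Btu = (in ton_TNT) 2.905e-06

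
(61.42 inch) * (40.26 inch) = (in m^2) 1.595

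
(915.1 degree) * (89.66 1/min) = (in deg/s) 1367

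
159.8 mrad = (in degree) 9.156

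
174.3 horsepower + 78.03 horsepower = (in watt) 1.882e+05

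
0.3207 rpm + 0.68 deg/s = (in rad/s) 0.04545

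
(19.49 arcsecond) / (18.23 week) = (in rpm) 8.184e-11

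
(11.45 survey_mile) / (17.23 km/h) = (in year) 0.0001221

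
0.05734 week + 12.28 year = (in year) 12.28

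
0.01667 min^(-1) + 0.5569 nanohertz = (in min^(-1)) 0.01667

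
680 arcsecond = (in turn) 0.0005247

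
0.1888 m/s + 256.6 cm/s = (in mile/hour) 6.162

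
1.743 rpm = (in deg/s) 10.46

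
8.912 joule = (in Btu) 0.008447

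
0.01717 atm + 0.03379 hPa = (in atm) 0.0172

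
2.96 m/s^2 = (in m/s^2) 2.96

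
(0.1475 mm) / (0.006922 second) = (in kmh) 0.07671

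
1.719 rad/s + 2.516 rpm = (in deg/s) 113.6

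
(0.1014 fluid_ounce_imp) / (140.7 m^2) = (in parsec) 6.636e-25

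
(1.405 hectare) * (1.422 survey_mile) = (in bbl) 2.022e+08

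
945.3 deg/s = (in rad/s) 16.5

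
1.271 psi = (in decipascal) 8.763e+04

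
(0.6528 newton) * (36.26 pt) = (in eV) 5.212e+16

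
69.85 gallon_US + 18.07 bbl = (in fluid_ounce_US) 1.061e+05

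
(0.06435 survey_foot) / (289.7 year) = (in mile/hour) 4.802e-12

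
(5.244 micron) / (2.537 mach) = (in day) 7.026e-14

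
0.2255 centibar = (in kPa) 0.2255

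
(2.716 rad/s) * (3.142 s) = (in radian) 8.534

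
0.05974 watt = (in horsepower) 8.011e-05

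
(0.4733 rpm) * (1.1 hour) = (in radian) 196.3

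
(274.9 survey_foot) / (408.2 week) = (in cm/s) 3.394e-05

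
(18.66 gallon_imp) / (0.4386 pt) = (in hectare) 0.05483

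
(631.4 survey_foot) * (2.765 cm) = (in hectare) 0.0005321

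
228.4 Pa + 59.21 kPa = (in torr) 445.8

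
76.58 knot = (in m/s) 39.4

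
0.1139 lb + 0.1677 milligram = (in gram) 51.66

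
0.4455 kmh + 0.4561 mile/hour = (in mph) 0.7329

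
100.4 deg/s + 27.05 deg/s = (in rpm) 21.24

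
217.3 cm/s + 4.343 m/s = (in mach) 0.01914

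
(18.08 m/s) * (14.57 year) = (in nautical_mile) 4.486e+06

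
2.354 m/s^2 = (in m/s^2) 2.354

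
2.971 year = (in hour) 2.603e+04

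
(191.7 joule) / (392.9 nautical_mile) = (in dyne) 26.35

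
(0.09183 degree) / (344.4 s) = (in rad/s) 4.654e-06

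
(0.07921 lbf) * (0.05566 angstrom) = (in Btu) 1.859e-15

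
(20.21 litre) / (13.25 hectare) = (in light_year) 1.612e-23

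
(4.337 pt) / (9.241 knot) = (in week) 5.321e-10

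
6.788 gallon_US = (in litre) 25.7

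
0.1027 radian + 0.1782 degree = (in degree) 6.062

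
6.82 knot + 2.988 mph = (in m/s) 4.844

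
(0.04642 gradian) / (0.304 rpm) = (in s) 0.0229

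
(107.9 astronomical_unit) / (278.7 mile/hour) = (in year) 4108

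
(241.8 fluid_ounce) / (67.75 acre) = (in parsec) 8.452e-25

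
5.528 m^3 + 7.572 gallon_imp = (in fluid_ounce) 1.881e+05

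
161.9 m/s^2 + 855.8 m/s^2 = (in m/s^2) 1018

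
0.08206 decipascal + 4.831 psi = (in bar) 0.3331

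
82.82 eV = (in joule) 1.327e-17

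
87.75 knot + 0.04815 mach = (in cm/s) 6154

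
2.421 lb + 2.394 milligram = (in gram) 1098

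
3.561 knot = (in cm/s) 183.2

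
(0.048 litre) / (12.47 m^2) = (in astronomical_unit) 2.573e-17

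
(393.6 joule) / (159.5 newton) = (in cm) 246.8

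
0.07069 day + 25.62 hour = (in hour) 27.32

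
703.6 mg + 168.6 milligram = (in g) 0.8722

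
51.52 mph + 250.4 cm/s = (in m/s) 25.54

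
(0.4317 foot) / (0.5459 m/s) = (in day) 2.79e-06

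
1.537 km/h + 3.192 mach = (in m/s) 1087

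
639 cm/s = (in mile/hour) 14.29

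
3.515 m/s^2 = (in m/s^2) 3.515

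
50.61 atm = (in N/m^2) 5.128e+06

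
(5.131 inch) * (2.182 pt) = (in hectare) 1.003e-08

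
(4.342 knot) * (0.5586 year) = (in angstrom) 3.935e+17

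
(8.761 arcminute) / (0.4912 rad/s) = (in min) 8.647e-05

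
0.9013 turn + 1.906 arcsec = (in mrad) 5663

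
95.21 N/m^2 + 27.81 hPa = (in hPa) 28.76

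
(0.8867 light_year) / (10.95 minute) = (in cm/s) 1.277e+15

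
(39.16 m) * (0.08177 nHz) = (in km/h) 1.153e-08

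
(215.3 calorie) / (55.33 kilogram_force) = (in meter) 1.66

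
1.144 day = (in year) 0.003134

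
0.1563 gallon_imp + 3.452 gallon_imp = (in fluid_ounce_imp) 577.3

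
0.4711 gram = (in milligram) 471.1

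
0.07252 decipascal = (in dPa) 0.07252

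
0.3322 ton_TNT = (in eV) 8.675e+27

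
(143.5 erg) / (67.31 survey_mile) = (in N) 1.325e-10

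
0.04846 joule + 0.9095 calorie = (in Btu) 0.003653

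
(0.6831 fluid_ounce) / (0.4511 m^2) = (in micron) 44.78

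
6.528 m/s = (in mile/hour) 14.6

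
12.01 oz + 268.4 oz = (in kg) 7.949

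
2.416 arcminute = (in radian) 0.0007028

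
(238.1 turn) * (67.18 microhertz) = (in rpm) 0.9597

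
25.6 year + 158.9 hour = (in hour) 2.244e+05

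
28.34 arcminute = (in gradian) 0.5248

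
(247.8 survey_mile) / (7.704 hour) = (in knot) 27.95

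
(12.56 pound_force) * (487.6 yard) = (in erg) 2.491e+11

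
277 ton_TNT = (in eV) 7.234e+30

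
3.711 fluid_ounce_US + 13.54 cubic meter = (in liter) 1.354e+04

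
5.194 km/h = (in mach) 0.004237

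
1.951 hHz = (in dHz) 1951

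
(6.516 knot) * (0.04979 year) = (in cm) 5.263e+08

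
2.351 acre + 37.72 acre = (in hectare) 16.22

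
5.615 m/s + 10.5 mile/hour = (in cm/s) 1031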